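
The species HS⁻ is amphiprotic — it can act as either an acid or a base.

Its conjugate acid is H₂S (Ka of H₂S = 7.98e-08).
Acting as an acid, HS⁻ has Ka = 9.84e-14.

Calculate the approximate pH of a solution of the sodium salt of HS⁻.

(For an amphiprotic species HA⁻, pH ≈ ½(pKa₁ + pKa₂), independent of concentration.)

pKa₁ = -log(7.98e-08) = 7.10; pKa₂ = -log(9.84e-14) = 13.01. For an amphiprotic species, pH ≈ ½(pKa₁ + pKa₂) = ½(7.10 + 13.01) = 10.05.

pH = 10.05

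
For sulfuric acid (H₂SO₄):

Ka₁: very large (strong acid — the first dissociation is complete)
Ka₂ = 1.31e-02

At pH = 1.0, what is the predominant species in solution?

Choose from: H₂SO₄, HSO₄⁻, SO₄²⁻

The first dissociation is complete, so H₂SO₄ itself is never the predominant species in water; pKa₂ = -log(1.31e-02) = 1.88. For a polyprotic acid the predominant species crosses at each pKa: below pKa_n the protonated form dominates, above it the deprotonated form does. At pH = 1.0, the predominant species is HSO₄⁻.

HSO₄⁻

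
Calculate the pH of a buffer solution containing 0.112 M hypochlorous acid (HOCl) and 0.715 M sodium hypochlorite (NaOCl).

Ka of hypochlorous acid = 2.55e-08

pKa = -log(2.55e-08) = 7.59. pH = pKa + log([A⁻]/[HA]) = 7.59 + log(0.715/0.112)

pH = 8.40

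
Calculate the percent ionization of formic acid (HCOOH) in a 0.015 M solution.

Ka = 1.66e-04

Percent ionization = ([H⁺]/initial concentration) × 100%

Using Ka equilibrium: x² + Ka×x - Ka×C = 0. Solving: [H⁺] = 1.4972e-03. Percent = (1.4972e-03/0.015) × 100

Percent ionization = 9.98%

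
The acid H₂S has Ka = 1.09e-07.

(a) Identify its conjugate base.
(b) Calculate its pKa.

(a) The conjugate base is formed by removing one H⁺ from H₂S, giving HS⁻. (b) pKa = -log(Ka) = -log(1.09e-07) = 6.96.

Conjugate base: HS⁻; pK_a = 6.96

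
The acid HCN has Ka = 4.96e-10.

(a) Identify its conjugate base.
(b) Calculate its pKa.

(a) The conjugate base is formed by removing one H⁺ from HCN, giving CN⁻. (b) pKa = -log(Ka) = -log(4.96e-10) = 9.30.

Conjugate base: CN⁻; pK_a = 9.30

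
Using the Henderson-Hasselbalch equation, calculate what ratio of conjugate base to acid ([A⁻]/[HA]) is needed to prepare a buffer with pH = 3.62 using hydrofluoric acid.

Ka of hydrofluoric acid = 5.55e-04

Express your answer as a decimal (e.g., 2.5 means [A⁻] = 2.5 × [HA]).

pKa = -log(5.55e-04) = 3.2557. pH = pKa + log([A⁻]/[HA]), so log([A⁻]/[HA]) = pH − pKa = 3.62 − 3.2557 = 0.3643. [A⁻]/[HA] = 10^(0.3643) = 2.31

[A⁻]/[HA] = 2.31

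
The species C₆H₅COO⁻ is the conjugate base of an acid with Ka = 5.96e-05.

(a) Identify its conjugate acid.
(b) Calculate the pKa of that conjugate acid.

(a) The conjugate acid is formed by adding one H⁺ to C₆H₅COO⁻, giving C₆H₅COOH. (b) pKa = -log(Ka) = -log(5.96e-05) = 4.22.

Conjugate acid: C₆H₅COOH; pK_a = 4.22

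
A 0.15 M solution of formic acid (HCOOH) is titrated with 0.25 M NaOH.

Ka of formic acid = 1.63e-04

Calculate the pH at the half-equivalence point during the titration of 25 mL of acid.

At half-equivalence [HA] = [A⁻], so Henderson-Hasselbalch gives pH = pKa = -log(1.63e-04) = 3.79.

pH = pKa = 3.79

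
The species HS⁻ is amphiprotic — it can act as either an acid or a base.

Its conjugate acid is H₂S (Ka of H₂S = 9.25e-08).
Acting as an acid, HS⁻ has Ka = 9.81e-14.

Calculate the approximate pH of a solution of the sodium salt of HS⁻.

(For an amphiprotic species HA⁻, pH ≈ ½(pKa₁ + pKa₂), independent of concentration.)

pKa₁ = -log(9.25e-08) = 7.03; pKa₂ = -log(9.81e-14) = 13.01. For an amphiprotic species, pH ≈ ½(pKa₁ + pKa₂) = ½(7.03 + 13.01) = 10.02.

pH = 10.02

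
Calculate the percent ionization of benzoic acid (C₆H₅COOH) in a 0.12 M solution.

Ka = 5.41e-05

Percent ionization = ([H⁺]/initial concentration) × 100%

Using Ka equilibrium: x² + Ka×x - Ka×C = 0. Solving: [H⁺] = 2.5210e-03. Percent = (2.5210e-03/0.12) × 100

Percent ionization = 2.1%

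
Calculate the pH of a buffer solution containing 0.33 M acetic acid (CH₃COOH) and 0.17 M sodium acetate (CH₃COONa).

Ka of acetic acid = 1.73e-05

pKa = -log(1.73e-05) = 4.76. pH = pKa + log([A⁻]/[HA]) = 4.76 + log(0.17/0.33)

pH = 4.47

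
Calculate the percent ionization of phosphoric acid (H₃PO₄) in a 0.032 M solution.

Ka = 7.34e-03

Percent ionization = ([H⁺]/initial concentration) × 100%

Using Ka equilibrium: x² + Ka×x - Ka×C = 0. Solving: [H⁺] = 1.2089e-02. Percent = (1.2089e-02/0.032) × 100

Percent ionization = 37.8%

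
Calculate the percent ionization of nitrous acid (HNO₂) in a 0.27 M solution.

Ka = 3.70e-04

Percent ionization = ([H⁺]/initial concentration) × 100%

Using Ka equilibrium: x² + Ka×x - Ka×C = 0. Solving: [H⁺] = 9.8117e-03. Percent = (9.8117e-03/0.27) × 100

Percent ionization = 3.63%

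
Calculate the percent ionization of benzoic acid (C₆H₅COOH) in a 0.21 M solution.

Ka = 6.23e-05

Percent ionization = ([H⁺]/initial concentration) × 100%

Using Ka equilibrium: x² + Ka×x - Ka×C = 0. Solving: [H⁺] = 3.5860e-03. Percent = (3.5860e-03/0.21) × 100

Percent ionization = 1.71%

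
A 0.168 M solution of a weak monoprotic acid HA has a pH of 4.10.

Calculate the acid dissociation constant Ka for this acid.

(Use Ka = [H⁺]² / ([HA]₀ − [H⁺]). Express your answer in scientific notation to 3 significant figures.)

[H⁺] = 10^(−pH) = 10^(−4.10) = 7.943e-05 M. For HA ⇌ H⁺ + A⁻, Ka = [H⁺][A⁻]/[HA] = [H⁺]² / ([HA]₀ − [H⁺]) = (7.943e-05)² / (0.168 − 7.943e-05) = 3.76e-08.

K_a = 3.76e-08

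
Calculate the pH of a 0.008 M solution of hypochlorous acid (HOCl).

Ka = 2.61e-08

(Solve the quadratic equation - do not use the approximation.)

x² + Ka×x - Ka×C = 0. Using quadratic formula: [H⁺] = 1.4437e-05

pH = 4.84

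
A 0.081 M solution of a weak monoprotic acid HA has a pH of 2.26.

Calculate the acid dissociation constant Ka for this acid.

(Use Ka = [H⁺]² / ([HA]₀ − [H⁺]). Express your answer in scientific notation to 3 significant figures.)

[H⁺] = 10^(−pH) = 10^(−2.26) = 5.495e-03 M. For HA ⇌ H⁺ + A⁻, Ka = [H⁺][A⁻]/[HA] = [H⁺]² / ([HA]₀ − [H⁺]) = (5.495e-03)² / (0.081 − 5.495e-03) = 4.00e-04.

K_a = 4.00e-04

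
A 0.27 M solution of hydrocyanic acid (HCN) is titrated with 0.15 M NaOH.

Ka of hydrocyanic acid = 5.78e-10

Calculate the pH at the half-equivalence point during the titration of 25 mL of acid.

At half-equivalence [HA] = [A⁻], so Henderson-Hasselbalch gives pH = pKa = -log(5.78e-10) = 9.24.

pH = pKa = 9.24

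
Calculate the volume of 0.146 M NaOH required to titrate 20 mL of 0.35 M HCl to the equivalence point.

At equivalence: moles acid = moles base. moles HCl = 0.35 × 20/1000 = 0.007 mol. V_base = moles / 0.146 × 1000 = 47.9 mL.

V_{base} = 47.9 mL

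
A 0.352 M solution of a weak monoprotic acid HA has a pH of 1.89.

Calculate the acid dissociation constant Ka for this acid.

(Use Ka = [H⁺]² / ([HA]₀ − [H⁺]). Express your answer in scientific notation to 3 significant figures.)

[H⁺] = 10^(−pH) = 10^(−1.89) = 1.288e-02 M. For HA ⇌ H⁺ + A⁻, Ka = [H⁺][A⁻]/[HA] = [H⁺]² / ([HA]₀ − [H⁺]) = (1.288e-02)² / (0.352 − 1.288e-02) = 4.89e-04.

K_a = 4.89e-04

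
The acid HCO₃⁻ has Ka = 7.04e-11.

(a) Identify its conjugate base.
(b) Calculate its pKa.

(a) The conjugate base is formed by removing one H⁺ from HCO₃⁻, giving CO₃²⁻. (b) pKa = -log(Ka) = -log(7.04e-11) = 10.15.

Conjugate base: CO₃²⁻; pK_a = 10.15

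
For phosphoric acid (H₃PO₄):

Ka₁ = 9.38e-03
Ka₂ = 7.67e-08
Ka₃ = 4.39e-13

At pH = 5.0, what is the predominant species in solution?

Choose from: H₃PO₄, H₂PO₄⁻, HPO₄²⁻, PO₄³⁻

pKa₁ = 2.03, pKa₂ = 7.12, pKa₃ = 12.36. For a polyprotic acid the predominant species crosses at each pKa: below pKa_n the protonated form dominates, above it the deprotonated form does. At pH = 5.0, the predominant species is H₂PO₄⁻.

H₂PO₄⁻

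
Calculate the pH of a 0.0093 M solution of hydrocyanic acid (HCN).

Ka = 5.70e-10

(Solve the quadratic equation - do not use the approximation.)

x² + Ka×x - Ka×C = 0. Using quadratic formula: [H⁺] = 2.3021e-06

pH = 5.64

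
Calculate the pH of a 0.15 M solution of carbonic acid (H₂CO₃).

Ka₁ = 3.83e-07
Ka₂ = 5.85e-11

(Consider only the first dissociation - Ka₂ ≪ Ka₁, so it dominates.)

First dissociation dominates. From Ka₁ = [H⁺][HA⁻]/[H₂A], x² + Ka₁·x − Ka₁·C = 0 with C = 0.15 M and Ka₁ = 3.83e-07. Solving: [H⁺] = (−Ka₁ + √(Ka₁² + 4·Ka₁·C)) / 2 = 2.3950e-04 M. pH = -log(2.3950e-04) = 3.62.

pH = 3.62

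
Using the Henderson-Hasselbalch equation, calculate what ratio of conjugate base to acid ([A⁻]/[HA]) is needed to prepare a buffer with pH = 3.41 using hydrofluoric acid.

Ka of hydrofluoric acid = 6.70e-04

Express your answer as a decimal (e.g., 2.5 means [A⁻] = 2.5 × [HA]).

pKa = -log(6.70e-04) = 3.1739. pH = pKa + log([A⁻]/[HA]), so log([A⁻]/[HA]) = pH − pKa = 3.41 − 3.1739 = 0.2361. [A⁻]/[HA] = 10^(0.2361) = 1.72

[A⁻]/[HA] = 1.72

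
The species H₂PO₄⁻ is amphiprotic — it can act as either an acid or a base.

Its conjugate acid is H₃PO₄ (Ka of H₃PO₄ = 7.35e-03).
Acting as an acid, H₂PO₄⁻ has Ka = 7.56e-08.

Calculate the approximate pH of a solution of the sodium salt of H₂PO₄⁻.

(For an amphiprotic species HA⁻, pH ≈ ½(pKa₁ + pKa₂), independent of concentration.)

pKa₁ = -log(7.35e-03) = 2.13; pKa₂ = -log(7.56e-08) = 7.12. For an amphiprotic species, pH ≈ ½(pKa₁ + pKa₂) = ½(2.13 + 7.12) = 4.63.

pH = 4.63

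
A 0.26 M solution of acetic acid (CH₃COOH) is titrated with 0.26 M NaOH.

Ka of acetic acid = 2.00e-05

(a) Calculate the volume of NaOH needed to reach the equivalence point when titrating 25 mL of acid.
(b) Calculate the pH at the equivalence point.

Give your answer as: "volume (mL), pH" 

moles acid = 0.26 × 25/1000 = 0.0065 mol; V_base = moles/0.26 × 1000 = 25.0 mL. At equivalence only the conjugate base is present: [A⁻] = 0.0065/0.050 = 1.3000e-01 M. Kb = Kw/Ka = 5.00e-10; [OH⁻] = √(Kb × [A⁻]) = 8.0623e-06; pOH = 5.09; pH = 14 - pOH = 8.91.

V = 25.0 mL, pH = 8.91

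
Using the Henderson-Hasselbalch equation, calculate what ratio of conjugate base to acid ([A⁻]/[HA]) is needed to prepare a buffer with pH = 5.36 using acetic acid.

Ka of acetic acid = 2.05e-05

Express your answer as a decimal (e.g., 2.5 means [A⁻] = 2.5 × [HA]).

pKa = -log(2.05e-05) = 4.6882. pH = pKa + log([A⁻]/[HA]), so log([A⁻]/[HA]) = pH − pKa = 5.36 − 4.6882 = 0.6718. [A⁻]/[HA] = 10^(0.6718) = 4.70

[A⁻]/[HA] = 4.70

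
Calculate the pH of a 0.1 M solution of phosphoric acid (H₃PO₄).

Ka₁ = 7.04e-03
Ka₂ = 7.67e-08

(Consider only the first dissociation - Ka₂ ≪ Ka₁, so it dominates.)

First dissociation dominates. From Ka₁ = [H⁺][HA⁻]/[H₂A], x² + Ka₁·x − Ka₁·C = 0 with C = 0.1 M and Ka₁ = 7.04e-03. Solving: [H⁺] = (−Ka₁ + √(Ka₁² + 4·Ka₁·C)) / 2 = 2.3245e-02 M. pH = -log(2.3245e-02) = 1.63.

pH = 1.63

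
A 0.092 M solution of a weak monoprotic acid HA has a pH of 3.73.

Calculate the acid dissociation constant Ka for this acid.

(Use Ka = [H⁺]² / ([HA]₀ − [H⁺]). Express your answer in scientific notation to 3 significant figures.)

[H⁺] = 10^(−pH) = 10^(−3.73) = 1.862e-04 M. For HA ⇌ H⁺ + A⁻, Ka = [H⁺][A⁻]/[HA] = [H⁺]² / ([HA]₀ − [H⁺]) = (1.862e-04)² / (0.092 − 1.862e-04) = 3.78e-07.

K_a = 3.78e-07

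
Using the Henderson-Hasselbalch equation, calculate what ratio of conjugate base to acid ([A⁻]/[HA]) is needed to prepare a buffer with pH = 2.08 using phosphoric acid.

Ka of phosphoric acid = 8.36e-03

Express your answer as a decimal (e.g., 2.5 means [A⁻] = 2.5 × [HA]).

pKa = -log(8.36e-03) = 2.0778. pH = pKa + log([A⁻]/[HA]), so log([A⁻]/[HA]) = pH − pKa = 2.08 − 2.0778 = 0.0022. [A⁻]/[HA] = 10^(0.0022) = 1.01

[A⁻]/[HA] = 1.01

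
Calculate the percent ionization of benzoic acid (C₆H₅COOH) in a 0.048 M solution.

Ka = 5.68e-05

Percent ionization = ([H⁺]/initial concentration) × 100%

Using Ka equilibrium: x² + Ka×x - Ka×C = 0. Solving: [H⁺] = 1.6230e-03. Percent = (1.6230e-03/0.048) × 100

Percent ionization = 3.38%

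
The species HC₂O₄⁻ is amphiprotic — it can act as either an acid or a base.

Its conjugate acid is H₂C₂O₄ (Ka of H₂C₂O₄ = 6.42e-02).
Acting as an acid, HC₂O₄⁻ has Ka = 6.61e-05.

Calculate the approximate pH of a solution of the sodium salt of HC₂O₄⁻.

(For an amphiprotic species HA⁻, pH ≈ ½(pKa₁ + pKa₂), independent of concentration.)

pKa₁ = -log(6.42e-02) = 1.19; pKa₂ = -log(6.61e-05) = 4.18. For an amphiprotic species, pH ≈ ½(pKa₁ + pKa₂) = ½(1.19 + 4.18) = 2.69.

pH = 2.69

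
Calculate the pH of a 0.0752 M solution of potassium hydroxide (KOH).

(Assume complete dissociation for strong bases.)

[OH⁻] = 0.0752 M for strong base. pOH = -log[OH⁻] = 1.12, pH = 14 - pOH

pH = 12.88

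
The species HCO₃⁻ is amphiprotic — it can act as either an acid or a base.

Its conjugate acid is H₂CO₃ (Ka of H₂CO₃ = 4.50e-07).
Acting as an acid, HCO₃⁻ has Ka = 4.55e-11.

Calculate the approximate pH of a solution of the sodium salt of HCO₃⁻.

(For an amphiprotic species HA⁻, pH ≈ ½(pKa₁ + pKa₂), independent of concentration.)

pKa₁ = -log(4.50e-07) = 6.35; pKa₂ = -log(4.55e-11) = 10.34. For an amphiprotic species, pH ≈ ½(pKa₁ + pKa₂) = ½(6.35 + 10.34) = 8.34.

pH = 8.34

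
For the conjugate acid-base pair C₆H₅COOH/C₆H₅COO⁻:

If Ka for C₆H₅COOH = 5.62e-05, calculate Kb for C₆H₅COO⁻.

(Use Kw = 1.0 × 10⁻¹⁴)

For a conjugate pair Ka × Kb = Kw, so Kb = Kw/Ka = 1.0 × 10⁻¹⁴ / 5.62e-05 = 1.78e-10.

K_b = 1.78e-10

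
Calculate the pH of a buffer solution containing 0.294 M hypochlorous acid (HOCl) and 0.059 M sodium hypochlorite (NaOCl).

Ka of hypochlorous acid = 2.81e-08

pKa = -log(2.81e-08) = 7.55. pH = pKa + log([A⁻]/[HA]) = 7.55 + log(0.059/0.294)

pH = 6.85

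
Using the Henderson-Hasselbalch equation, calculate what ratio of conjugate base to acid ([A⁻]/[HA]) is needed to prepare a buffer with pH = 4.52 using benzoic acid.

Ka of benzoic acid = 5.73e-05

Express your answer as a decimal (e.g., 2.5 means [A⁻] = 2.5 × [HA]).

pKa = -log(5.73e-05) = 4.2418. pH = pKa + log([A⁻]/[HA]), so log([A⁻]/[HA]) = pH − pKa = 4.52 − 4.2418 = 0.2782. [A⁻]/[HA] = 10^(0.2782) = 1.90

[A⁻]/[HA] = 1.90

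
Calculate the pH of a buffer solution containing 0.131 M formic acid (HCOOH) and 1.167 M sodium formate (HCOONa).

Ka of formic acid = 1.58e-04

pKa = -log(1.58e-04) = 3.80. pH = pKa + log([A⁻]/[HA]) = 3.80 + log(1.167/0.131)

pH = 4.75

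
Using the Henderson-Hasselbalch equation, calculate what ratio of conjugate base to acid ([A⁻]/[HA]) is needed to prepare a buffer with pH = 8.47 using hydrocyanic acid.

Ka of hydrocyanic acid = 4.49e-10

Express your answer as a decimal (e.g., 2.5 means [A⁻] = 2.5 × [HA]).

pKa = -log(4.49e-10) = 9.3478. pH = pKa + log([A⁻]/[HA]), so log([A⁻]/[HA]) = pH − pKa = 8.47 − 9.3478 = -0.8778. [A⁻]/[HA] = 10^(-0.8778) = 0.133

[A⁻]/[HA] = 0.133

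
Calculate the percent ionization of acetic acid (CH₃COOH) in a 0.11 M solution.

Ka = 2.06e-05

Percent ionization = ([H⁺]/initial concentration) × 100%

Using Ka equilibrium: x² + Ka×x - Ka×C = 0. Solving: [H⁺] = 1.4951e-03. Percent = (1.4951e-03/0.11) × 100

Percent ionization = 1.36%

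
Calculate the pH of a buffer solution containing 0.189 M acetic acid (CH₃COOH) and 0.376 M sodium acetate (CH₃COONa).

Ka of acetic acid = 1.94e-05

pKa = -log(1.94e-05) = 4.71. pH = pKa + log([A⁻]/[HA]) = 4.71 + log(0.376/0.189)

pH = 5.01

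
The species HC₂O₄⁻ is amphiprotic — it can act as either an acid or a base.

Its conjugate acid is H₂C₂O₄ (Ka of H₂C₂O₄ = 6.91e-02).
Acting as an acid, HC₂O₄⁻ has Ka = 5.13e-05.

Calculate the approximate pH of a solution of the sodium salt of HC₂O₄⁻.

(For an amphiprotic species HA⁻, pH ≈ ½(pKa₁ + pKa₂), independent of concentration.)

pKa₁ = -log(6.91e-02) = 1.16; pKa₂ = -log(5.13e-05) = 4.29. For an amphiprotic species, pH ≈ ½(pKa₁ + pKa₂) = ½(1.16 + 4.29) = 2.73.

pH = 2.73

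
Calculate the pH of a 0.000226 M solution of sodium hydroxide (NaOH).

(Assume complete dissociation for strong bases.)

[OH⁻] = 0.000226 M for strong base. pOH = -log[OH⁻] = 3.65, pH = 14 - pOH

pH = 10.35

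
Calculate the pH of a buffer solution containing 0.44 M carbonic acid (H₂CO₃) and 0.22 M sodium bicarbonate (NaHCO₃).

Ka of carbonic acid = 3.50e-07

pKa = -log(3.50e-07) = 6.46. pH = pKa + log([A⁻]/[HA]) = 6.46 + log(0.22/0.44)

pH = 6.15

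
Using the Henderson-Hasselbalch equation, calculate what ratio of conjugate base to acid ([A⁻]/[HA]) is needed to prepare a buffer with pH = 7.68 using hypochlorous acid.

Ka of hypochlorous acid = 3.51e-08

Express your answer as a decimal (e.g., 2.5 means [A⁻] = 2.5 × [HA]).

pKa = -log(3.51e-08) = 7.4547. pH = pKa + log([A⁻]/[HA]), so log([A⁻]/[HA]) = pH − pKa = 7.68 − 7.4547 = 0.2253. [A⁻]/[HA] = 10^(0.2253) = 1.68

[A⁻]/[HA] = 1.68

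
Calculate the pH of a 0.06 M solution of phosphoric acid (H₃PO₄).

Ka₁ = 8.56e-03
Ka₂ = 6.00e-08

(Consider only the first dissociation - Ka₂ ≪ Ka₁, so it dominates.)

First dissociation dominates. From Ka₁ = [H⁺][HA⁻]/[H₂A], x² + Ka₁·x − Ka₁·C = 0 with C = 0.06 M and Ka₁ = 8.56e-03. Solving: [H⁺] = (−Ka₁ + √(Ka₁² + 4·Ka₁·C)) / 2 = 1.8783e-02 M. pH = -log(1.8783e-02) = 1.73.

pH = 1.73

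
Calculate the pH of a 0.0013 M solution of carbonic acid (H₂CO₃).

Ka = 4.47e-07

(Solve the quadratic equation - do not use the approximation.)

x² + Ka×x - Ka×C = 0. Using quadratic formula: [H⁺] = 2.3884e-05

pH = 4.62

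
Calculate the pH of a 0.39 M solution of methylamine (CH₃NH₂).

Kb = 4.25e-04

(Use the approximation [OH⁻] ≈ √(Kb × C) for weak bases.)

[OH⁻] = √(Kb × C) = √(4.25e-04 × 0.39) = 1.2874e-02. pOH = 1.89, pH = 14 - pOH

pH = 12.11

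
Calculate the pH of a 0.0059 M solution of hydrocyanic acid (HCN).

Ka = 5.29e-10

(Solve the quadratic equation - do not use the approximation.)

x² + Ka×x - Ka×C = 0. Using quadratic formula: [H⁺] = 1.7664e-06

pH = 5.75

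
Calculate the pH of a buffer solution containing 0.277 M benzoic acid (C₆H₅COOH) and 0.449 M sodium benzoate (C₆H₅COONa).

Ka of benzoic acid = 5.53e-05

pKa = -log(5.53e-05) = 4.26. pH = pKa + log([A⁻]/[HA]) = 4.26 + log(0.449/0.277)

pH = 4.47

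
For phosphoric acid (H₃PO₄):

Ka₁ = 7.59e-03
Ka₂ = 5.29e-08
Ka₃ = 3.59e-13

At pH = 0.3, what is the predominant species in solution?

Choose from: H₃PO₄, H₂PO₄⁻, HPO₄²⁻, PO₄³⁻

pKa₁ = 2.12, pKa₂ = 7.28, pKa₃ = 12.44. For a polyprotic acid the predominant species crosses at each pKa: below pKa_n the protonated form dominates, above it the deprotonated form does. At pH = 0.3, the predominant species is H₃PO₄.

H₃PO₄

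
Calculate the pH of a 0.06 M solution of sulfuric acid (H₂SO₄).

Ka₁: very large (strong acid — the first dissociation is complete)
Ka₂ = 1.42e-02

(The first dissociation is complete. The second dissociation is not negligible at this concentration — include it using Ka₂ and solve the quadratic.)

First dissociation is complete: [H⁺]₀ = [HSO₄⁻]₀ = C = 0.06 M. Second dissociation HSO₄⁻ ⇌ H⁺ + SO₄²⁻: let x = [SO₄²⁻]. Ka₂ = (C + x)·x / (C − x) = 1.42e-02 → x² + (C + Ka₂)·x − Ka₂·C = 0 → x² + 0.07420·x − 8.520e-04 = 0. x = (−0.07420 + √(0.07420² + 4 × 8.520e-04)) / 2 = 1.0106e-02 M. [H⁺] = C + x = 0.06 + 1.0106e-02 = 7.0106e-02 M. pH = -log(7.0106e-02) = 1.15.

pH = 1.15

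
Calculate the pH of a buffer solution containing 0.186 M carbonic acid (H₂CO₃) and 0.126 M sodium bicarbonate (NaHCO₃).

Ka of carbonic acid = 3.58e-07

pKa = -log(3.58e-07) = 6.45. pH = pKa + log([A⁻]/[HA]) = 6.45 + log(0.126/0.186)

pH = 6.28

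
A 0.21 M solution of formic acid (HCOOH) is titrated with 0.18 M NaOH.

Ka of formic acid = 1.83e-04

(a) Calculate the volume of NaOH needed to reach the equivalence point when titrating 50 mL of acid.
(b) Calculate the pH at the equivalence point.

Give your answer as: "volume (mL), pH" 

moles acid = 0.21 × 50/1000 = 0.0105 mol; V_base = moles/0.18 × 1000 = 58.3 mL. At equivalence only the conjugate base is present: [A⁻] = 0.0105/0.108 = 9.6923e-02 M. Kb = Kw/Ka = 5.46e-11; [OH⁻] = √(Kb × [A⁻]) = 2.3014e-06; pOH = 5.64; pH = 14 - pOH = 8.36.

V = 58.3 mL, pH = 8.36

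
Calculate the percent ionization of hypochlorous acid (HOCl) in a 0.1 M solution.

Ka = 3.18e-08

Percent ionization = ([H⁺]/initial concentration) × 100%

Using Ka equilibrium: x² + Ka×x - Ka×C = 0. Solving: [H⁺] = 5.6376e-05. Percent = (5.6376e-05/0.1) × 100

Percent ionization = 0.0564%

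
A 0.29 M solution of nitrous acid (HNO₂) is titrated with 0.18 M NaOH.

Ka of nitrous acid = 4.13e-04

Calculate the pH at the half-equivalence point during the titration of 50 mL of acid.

At half-equivalence [HA] = [A⁻], so Henderson-Hasselbalch gives pH = pKa = -log(4.13e-04) = 3.38.

pH = pKa = 3.38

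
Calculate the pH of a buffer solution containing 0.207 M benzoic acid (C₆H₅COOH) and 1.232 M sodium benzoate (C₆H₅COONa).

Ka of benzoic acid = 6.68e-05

pKa = -log(6.68e-05) = 4.18. pH = pKa + log([A⁻]/[HA]) = 4.18 + log(1.232/0.207)

pH = 4.95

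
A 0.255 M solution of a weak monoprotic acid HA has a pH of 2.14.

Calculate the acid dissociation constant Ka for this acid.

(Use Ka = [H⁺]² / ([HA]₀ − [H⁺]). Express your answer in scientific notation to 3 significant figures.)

[H⁺] = 10^(−pH) = 10^(−2.14) = 7.244e-03 M. For HA ⇌ H⁺ + A⁻, Ka = [H⁺][A⁻]/[HA] = [H⁺]² / ([HA]₀ − [H⁺]) = (7.244e-03)² / (0.255 − 7.244e-03) = 2.12e-04.

K_a = 2.12e-04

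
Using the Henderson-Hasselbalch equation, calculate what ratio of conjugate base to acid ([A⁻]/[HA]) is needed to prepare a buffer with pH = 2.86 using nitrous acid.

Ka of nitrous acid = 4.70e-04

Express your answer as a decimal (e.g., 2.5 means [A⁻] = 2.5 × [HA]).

pKa = -log(4.70e-04) = 3.3279. pH = pKa + log([A⁻]/[HA]), so log([A⁻]/[HA]) = pH − pKa = 2.86 − 3.3279 = -0.4679. [A⁻]/[HA] = 10^(-0.4679) = 0.340

[A⁻]/[HA] = 0.340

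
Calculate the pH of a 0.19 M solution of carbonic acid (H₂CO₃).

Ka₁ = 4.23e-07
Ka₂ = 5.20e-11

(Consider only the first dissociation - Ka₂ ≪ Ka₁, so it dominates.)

First dissociation dominates. From Ka₁ = [H⁺][HA⁻]/[H₂A], x² + Ka₁·x − Ka₁·C = 0 with C = 0.19 M and Ka₁ = 4.23e-07. Solving: [H⁺] = (−Ka₁ + √(Ka₁² + 4·Ka₁·C)) / 2 = 2.8328e-04 M. pH = -log(2.8328e-04) = 3.55.

pH = 3.55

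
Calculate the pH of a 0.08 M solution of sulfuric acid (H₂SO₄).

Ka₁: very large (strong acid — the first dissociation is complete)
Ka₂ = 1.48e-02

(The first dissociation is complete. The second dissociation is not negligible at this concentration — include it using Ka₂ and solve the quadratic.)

First dissociation is complete: [H⁺]₀ = [HSO₄⁻]₀ = C = 0.08 M. Second dissociation HSO₄⁻ ⇌ H⁺ + SO₄²⁻: let x = [SO₄²⁻]. Ka₂ = (C + x)·x / (C − x) = 1.48e-02 → x² + (C + Ka₂)·x − Ka₂·C = 0 → x² + 0.09480·x − 1.184e-03 = 0. x = (−0.09480 + √(0.09480² + 4 × 1.184e-03)) / 2 = 1.1173e-02 M. [H⁺] = C + x = 0.08 + 1.1173e-02 = 9.1173e-02 M. pH = -log(9.1173e-02) = 1.04.

pH = 1.04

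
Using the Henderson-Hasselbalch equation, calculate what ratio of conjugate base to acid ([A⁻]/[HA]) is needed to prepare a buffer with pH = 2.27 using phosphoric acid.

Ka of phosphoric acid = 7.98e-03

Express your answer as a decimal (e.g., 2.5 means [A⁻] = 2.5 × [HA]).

pKa = -log(7.98e-03) = 2.0980. pH = pKa + log([A⁻]/[HA]), so log([A⁻]/[HA]) = pH − pKa = 2.27 − 2.0980 = 0.1720. [A⁻]/[HA] = 10^(0.1720) = 1.49

[A⁻]/[HA] = 1.49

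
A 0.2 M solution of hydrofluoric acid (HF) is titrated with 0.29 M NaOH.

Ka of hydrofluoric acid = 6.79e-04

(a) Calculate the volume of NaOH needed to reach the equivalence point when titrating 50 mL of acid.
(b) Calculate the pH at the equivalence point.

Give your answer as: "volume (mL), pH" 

moles acid = 0.2 × 50/1000 = 0.01 mol; V_base = moles/0.29 × 1000 = 34.5 mL. At equivalence only the conjugate base is present: [A⁻] = 0.01/0.084 = 1.1837e-01 M. Kb = Kw/Ka = 1.47e-11; [OH⁻] = √(Kb × [A⁻]) = 1.3203e-06; pOH = 5.88; pH = 14 - pOH = 8.12.

V = 34.5 mL, pH = 8.12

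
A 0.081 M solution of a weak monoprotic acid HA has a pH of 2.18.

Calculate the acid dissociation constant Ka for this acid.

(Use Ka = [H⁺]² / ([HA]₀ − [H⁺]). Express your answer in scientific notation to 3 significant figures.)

[H⁺] = 10^(−pH) = 10^(−2.18) = 6.607e-03 M. For HA ⇌ H⁺ + A⁻, Ka = [H⁺][A⁻]/[HA] = [H⁺]² / ([HA]₀ − [H⁺]) = (6.607e-03)² / (0.081 − 6.607e-03) = 5.87e-04.

K_a = 5.87e-04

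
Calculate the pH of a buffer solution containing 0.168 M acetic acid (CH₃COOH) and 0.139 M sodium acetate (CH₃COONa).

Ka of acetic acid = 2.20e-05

pKa = -log(2.20e-05) = 4.66. pH = pKa + log([A⁻]/[HA]) = 4.66 + log(0.139/0.168)

pH = 4.58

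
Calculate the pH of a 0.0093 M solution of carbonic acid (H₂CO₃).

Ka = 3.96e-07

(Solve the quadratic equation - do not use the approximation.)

x² + Ka×x - Ka×C = 0. Using quadratic formula: [H⁺] = 6.0488e-05

pH = 4.22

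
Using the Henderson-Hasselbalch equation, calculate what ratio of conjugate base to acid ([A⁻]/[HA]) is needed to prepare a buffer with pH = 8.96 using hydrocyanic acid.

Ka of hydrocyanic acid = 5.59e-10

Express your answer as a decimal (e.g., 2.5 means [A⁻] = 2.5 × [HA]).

pKa = -log(5.59e-10) = 9.2526. pH = pKa + log([A⁻]/[HA]), so log([A⁻]/[HA]) = pH − pKa = 8.96 − 9.2526 = -0.2926. [A⁻]/[HA] = 10^(-0.2926) = 0.510

[A⁻]/[HA] = 0.510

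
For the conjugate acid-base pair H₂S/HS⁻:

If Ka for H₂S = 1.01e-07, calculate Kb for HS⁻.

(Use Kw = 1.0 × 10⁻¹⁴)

For a conjugate pair Ka × Kb = Kw, so Kb = Kw/Ka = 1.0 × 10⁻¹⁴ / 1.01e-07 = 9.90e-08.

K_b = 9.90e-08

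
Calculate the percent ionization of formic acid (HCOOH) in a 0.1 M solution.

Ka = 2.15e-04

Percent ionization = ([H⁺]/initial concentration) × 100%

Using Ka equilibrium: x² + Ka×x - Ka×C = 0. Solving: [H⁺] = 4.5306e-03. Percent = (4.5306e-03/0.1) × 100

Percent ionization = 4.53%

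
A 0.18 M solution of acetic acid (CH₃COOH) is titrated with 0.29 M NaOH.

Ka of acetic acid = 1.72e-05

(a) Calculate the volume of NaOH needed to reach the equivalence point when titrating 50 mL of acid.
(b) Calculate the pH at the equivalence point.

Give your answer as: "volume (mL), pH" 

moles acid = 0.18 × 50/1000 = 0.009 mol; V_base = moles/0.29 × 1000 = 31.0 mL. At equivalence only the conjugate base is present: [A⁻] = 0.009/0.081 = 1.1106e-01 M. Kb = Kw/Ka = 5.81e-10; [OH⁻] = √(Kb × [A⁻]) = 8.0357e-06; pOH = 5.09; pH = 14 - pOH = 8.91.

V = 31.0 mL, pH = 8.91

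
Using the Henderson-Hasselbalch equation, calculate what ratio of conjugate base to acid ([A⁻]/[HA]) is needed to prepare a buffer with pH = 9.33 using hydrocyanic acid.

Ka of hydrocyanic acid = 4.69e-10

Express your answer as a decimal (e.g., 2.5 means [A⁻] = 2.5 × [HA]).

pKa = -log(4.69e-10) = 9.3288. pH = pKa + log([A⁻]/[HA]), so log([A⁻]/[HA]) = pH − pKa = 9.33 − 9.3288 = 0.0012. [A⁻]/[HA] = 10^(0.0012) = 1.00

[A⁻]/[HA] = 1.00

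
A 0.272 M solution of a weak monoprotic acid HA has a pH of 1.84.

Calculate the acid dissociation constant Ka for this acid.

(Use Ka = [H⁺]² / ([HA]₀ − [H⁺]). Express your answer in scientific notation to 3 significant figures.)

[H⁺] = 10^(−pH) = 10^(−1.84) = 1.445e-02 M. For HA ⇌ H⁺ + A⁻, Ka = [H⁺][A⁻]/[HA] = [H⁺]² / ([HA]₀ − [H⁺]) = (1.445e-02)² / (0.272 − 1.445e-02) = 8.11e-04.

K_a = 8.11e-04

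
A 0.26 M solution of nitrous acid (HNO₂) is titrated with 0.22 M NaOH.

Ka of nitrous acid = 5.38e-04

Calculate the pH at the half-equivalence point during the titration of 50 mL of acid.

At half-equivalence [HA] = [A⁻], so Henderson-Hasselbalch gives pH = pKa = -log(5.38e-04) = 3.27.

pH = pKa = 3.27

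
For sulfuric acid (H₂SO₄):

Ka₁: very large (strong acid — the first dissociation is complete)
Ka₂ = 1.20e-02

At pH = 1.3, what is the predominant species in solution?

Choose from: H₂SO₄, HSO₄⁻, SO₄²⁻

The first dissociation is complete, so H₂SO₄ itself is never the predominant species in water; pKa₂ = -log(1.20e-02) = 1.92. For a polyprotic acid the predominant species crosses at each pKa: below pKa_n the protonated form dominates, above it the deprotonated form does. At pH = 1.3, the predominant species is HSO₄⁻.

HSO₄⁻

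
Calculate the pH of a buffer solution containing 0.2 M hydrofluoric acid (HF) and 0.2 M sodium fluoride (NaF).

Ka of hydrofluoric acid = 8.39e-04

pKa = -log(8.39e-04) = 3.08. pH = pKa + log([A⁻]/[HA]) = 3.08 + log(0.2/0.2)

pH = 3.08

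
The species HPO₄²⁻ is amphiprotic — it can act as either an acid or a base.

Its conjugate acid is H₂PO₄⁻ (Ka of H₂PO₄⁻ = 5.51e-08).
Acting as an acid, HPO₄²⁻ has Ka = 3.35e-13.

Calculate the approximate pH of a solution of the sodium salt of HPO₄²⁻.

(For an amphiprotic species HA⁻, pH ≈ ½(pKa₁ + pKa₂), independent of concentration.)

pKa₁ = -log(5.51e-08) = 7.26; pKa₂ = -log(3.35e-13) = 12.47. For an amphiprotic species, pH ≈ ½(pKa₁ + pKa₂) = ½(7.26 + 12.47) = 9.87.

pH = 9.87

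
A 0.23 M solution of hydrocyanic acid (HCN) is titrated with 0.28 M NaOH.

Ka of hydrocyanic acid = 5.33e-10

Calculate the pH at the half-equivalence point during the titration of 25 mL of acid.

At half-equivalence [HA] = [A⁻], so Henderson-Hasselbalch gives pH = pKa = -log(5.33e-10) = 9.27.

pH = pKa = 9.27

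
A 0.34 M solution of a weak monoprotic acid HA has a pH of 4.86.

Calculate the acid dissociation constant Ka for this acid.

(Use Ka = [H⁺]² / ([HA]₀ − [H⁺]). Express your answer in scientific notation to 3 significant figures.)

[H⁺] = 10^(−pH) = 10^(−4.86) = 1.380e-05 M. For HA ⇌ H⁺ + A⁻, Ka = [H⁺][A⁻]/[HA] = [H⁺]² / ([HA]₀ − [H⁺]) = (1.380e-05)² / (0.34 − 1.380e-05) = 5.60e-10.

K_a = 5.60e-10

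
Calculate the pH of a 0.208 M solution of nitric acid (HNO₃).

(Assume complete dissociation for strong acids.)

[H⁺] = 0.208 M for strong acid. pH = -log[H⁺] = -log(0.208)

pH = 0.68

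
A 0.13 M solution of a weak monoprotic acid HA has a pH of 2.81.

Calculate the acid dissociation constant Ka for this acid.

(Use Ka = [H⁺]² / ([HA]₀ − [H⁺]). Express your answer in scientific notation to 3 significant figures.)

[H⁺] = 10^(−pH) = 10^(−2.81) = 1.549e-03 M. For HA ⇌ H⁺ + A⁻, Ka = [H⁺][A⁻]/[HA] = [H⁺]² / ([HA]₀ − [H⁺]) = (1.549e-03)² / (0.13 − 1.549e-03) = 1.87e-05.

K_a = 1.87e-05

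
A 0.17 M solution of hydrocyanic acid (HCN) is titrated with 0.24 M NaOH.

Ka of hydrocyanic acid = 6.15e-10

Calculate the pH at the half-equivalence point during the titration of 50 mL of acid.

At half-equivalence [HA] = [A⁻], so Henderson-Hasselbalch gives pH = pKa = -log(6.15e-10) = 9.21.

pH = pKa = 9.21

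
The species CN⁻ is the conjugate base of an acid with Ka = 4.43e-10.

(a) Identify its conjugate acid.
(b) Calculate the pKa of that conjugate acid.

(a) The conjugate acid is formed by adding one H⁺ to CN⁻, giving HCN. (b) pKa = -log(Ka) = -log(4.43e-10) = 9.35.

Conjugate acid: HCN; pK_a = 9.35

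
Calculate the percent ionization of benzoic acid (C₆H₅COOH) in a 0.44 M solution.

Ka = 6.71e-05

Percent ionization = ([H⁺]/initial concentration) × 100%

Using Ka equilibrium: x² + Ka×x - Ka×C = 0. Solving: [H⁺] = 5.4002e-03. Percent = (5.4002e-03/0.44) × 100

Percent ionization = 1.23%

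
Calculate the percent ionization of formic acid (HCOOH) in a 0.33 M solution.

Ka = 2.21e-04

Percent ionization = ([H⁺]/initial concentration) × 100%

Using Ka equilibrium: x² + Ka×x - Ka×C = 0. Solving: [H⁺] = 8.4301e-03. Percent = (8.4301e-03/0.33) × 100

Percent ionization = 2.55%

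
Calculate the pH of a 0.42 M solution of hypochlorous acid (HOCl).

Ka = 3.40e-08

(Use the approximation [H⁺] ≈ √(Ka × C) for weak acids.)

[H⁺] = √(Ka × C) = √(3.40e-08 × 0.42) = 1.1950e-04. pH = -log(1.1950e-04)

pH = 3.92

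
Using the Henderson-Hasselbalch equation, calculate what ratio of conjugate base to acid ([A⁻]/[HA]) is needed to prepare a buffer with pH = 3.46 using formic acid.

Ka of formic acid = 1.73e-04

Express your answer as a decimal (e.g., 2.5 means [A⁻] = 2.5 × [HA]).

pKa = -log(1.73e-04) = 3.7620. pH = pKa + log([A⁻]/[HA]), so log([A⁻]/[HA]) = pH − pKa = 3.46 − 3.7620 = -0.3020. [A⁻]/[HA] = 10^(-0.3020) = 0.499

[A⁻]/[HA] = 0.499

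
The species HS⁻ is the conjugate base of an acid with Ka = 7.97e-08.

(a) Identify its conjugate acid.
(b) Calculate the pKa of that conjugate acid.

(a) The conjugate acid is formed by adding one H⁺ to HS⁻, giving H₂S. (b) pKa = -log(Ka) = -log(7.97e-08) = 7.10.

Conjugate acid: H₂S; pK_a = 7.10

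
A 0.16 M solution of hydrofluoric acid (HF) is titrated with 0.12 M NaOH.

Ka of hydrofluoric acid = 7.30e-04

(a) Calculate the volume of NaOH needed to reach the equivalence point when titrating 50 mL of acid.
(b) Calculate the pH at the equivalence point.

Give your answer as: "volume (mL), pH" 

moles acid = 0.16 × 50/1000 = 0.008 mol; V_base = moles/0.12 × 1000 = 66.7 mL. At equivalence only the conjugate base is present: [A⁻] = 0.008/0.117 = 6.8571e-02 M. Kb = Kw/Ka = 1.37e-11; [OH⁻] = √(Kb × [A⁻]) = 9.6919e-07; pOH = 6.01; pH = 14 - pOH = 7.99.

V = 66.7 mL, pH = 7.99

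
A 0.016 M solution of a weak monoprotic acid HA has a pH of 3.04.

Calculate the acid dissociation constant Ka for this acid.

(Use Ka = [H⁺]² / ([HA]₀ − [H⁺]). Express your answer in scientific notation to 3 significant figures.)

[H⁺] = 10^(−pH) = 10^(−3.04) = 9.120e-04 M. For HA ⇌ H⁺ + A⁻, Ka = [H⁺][A⁻]/[HA] = [H⁺]² / ([HA]₀ − [H⁺]) = (9.120e-04)² / (0.016 − 9.120e-04) = 5.51e-05.

K_a = 5.51e-05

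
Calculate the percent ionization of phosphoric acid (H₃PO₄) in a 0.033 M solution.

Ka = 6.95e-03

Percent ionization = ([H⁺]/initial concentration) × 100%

Using Ka equilibrium: x² + Ka×x - Ka×C = 0. Solving: [H⁺] = 1.2063e-02. Percent = (1.2063e-02/0.033) × 100

Percent ionization = 36.6%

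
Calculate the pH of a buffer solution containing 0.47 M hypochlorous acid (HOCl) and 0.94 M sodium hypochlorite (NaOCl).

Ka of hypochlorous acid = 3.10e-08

pKa = -log(3.10e-08) = 7.51. pH = pKa + log([A⁻]/[HA]) = 7.51 + log(0.94/0.47)

pH = 7.81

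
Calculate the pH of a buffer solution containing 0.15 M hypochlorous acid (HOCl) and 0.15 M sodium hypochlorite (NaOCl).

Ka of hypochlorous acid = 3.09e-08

pKa = -log(3.09e-08) = 7.51. pH = pKa + log([A⁻]/[HA]) = 7.51 + log(0.15/0.15)

pH = 7.51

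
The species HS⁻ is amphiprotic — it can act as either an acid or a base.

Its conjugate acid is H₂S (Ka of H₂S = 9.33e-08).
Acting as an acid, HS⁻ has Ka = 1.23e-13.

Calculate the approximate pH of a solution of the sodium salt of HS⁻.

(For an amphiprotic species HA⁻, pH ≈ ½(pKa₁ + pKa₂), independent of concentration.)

pKa₁ = -log(9.33e-08) = 7.03; pKa₂ = -log(1.23e-13) = 12.91. For an amphiprotic species, pH ≈ ½(pKa₁ + pKa₂) = ½(7.03 + 12.91) = 9.97.

pH = 9.97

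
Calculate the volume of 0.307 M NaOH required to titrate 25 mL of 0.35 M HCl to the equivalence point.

At equivalence: moles acid = moles base. moles HCl = 0.35 × 25/1000 = 0.00875 mol. V_base = moles / 0.307 × 1000 = 28.5 mL.

V_{base} = 28.5 mL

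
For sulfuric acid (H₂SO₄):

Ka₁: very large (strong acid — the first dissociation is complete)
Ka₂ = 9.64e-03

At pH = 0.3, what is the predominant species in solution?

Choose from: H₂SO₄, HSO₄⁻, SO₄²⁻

The first dissociation is complete, so H₂SO₄ itself is never the predominant species in water; pKa₂ = -log(9.64e-03) = 2.02. For a polyprotic acid the predominant species crosses at each pKa: below pKa_n the protonated form dominates, above it the deprotonated form does. At pH = 0.3, the predominant species is HSO₄⁻.

HSO₄⁻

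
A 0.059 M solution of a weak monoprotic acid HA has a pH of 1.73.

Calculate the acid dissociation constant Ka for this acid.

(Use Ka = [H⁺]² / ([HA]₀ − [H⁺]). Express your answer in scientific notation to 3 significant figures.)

[H⁺] = 10^(−pH) = 10^(−1.73) = 1.862e-02 M. For HA ⇌ H⁺ + A⁻, Ka = [H⁺][A⁻]/[HA] = [H⁺]² / ([HA]₀ − [H⁺]) = (1.862e-02)² / (0.059 − 1.862e-02) = 8.59e-03.

K_a = 8.59e-03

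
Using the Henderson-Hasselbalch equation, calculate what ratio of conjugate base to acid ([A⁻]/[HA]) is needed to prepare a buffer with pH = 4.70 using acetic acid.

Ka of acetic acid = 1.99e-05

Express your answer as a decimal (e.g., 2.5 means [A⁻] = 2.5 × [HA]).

pKa = -log(1.99e-05) = 4.7011. pH = pKa + log([A⁻]/[HA]), so log([A⁻]/[HA]) = pH − pKa = 4.70 − 4.7011 = -0.0011. [A⁻]/[HA] = 10^(-0.0011) = 0.997

[A⁻]/[HA] = 0.997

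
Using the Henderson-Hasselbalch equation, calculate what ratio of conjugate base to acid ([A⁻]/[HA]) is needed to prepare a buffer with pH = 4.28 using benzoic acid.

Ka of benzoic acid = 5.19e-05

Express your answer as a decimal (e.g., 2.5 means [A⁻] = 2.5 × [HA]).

pKa = -log(5.19e-05) = 4.2848. pH = pKa + log([A⁻]/[HA]), so log([A⁻]/[HA]) = pH − pKa = 4.28 − 4.2848 = -0.0048. [A⁻]/[HA] = 10^(-0.0048) = 0.989

[A⁻]/[HA] = 0.989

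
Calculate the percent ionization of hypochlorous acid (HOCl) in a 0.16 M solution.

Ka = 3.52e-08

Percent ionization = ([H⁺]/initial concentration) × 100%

Using Ka equilibrium: x² + Ka×x - Ka×C = 0. Solving: [H⁺] = 7.5029e-05. Percent = (7.5029e-05/0.16) × 100

Percent ionization = 0.0469%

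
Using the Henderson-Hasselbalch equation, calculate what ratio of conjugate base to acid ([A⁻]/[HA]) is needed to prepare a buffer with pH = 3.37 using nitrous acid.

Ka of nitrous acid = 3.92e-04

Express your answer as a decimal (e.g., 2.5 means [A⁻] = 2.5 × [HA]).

pKa = -log(3.92e-04) = 3.4067. pH = pKa + log([A⁻]/[HA]), so log([A⁻]/[HA]) = pH − pKa = 3.37 − 3.4067 = -0.0367. [A⁻]/[HA] = 10^(-0.0367) = 0.919

[A⁻]/[HA] = 0.919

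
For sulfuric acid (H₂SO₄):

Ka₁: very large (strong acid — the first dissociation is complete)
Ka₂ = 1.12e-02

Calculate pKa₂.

pKa₂ = -log(Ka₂) = -log(1.12e-02) = 1.95.

pK_{a2} = 1.95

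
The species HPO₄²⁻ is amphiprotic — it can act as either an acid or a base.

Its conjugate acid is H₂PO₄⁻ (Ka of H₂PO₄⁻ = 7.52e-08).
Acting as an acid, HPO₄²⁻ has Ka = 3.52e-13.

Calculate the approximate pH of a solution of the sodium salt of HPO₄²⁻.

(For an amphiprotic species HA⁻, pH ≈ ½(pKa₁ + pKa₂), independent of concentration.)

pKa₁ = -log(7.52e-08) = 7.12; pKa₂ = -log(3.52e-13) = 12.45. For an amphiprotic species, pH ≈ ½(pKa₁ + pKa₂) = ½(7.12 + 12.45) = 9.79.

pH = 9.79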